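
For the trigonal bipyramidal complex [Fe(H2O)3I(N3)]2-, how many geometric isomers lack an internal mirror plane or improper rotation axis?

0

In a trigonal bipyramid the two axial positions differ from the three equatorial ones.
Systematic placement gives 4 geometric isomers: I equatorial, N3 equatorial; I axial, N3 equatorial; I equatorial, N3 axial; I axial, N3 axial.
Each arrangement has an internal mirror plane or centre of symmetry, so none is chiral.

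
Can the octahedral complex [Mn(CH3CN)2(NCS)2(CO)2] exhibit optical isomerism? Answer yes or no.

The six octahedral sites form three mutually perpendicular trans pairs.
The distinct arrangements are (5 in all): CH3CN trans, NCS trans, CO trans; CH3CN trans, NCS cis, CO cis; CH3CN cis, NCS trans, CO cis; CH3CN cis, NCS cis, CO cis (chiral); CH3CN cis, NCS cis, CO trans.
One of these lacks any improper symmetry element and so occurs as an enantiomeric pair, giving 5 + 1 = 6 stereoisomers in total.

yes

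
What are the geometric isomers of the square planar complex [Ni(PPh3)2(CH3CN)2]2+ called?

cis and trans

A square has two trans pairs of vertices; adjacent vertices are cis.
Working through the distinct placements yields 2 geometric isomers: PPh3 cis; PPh3 trans.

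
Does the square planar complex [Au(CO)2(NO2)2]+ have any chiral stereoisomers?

no

A square has two trans pairs of vertices; adjacent vertices are cis.
Systematic placement gives 2 geometric isomers: CO cis; CO trans.
Each arrangement has an internal mirror plane or centre of symmetry, so none is chiral.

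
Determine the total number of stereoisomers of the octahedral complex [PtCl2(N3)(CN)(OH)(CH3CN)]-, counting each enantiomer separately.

In an octahedral complex each vertex has one trans partner and four cis neighbours.
Exhaustive case analysis gives 9 geometric isomers.
Of these, 6 lack any improper symmetry element and so occur as enantiomeric pairs, giving 9 + 6 = 15 stereoisomers in total.

15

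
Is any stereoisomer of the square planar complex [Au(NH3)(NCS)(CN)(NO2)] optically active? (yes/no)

In a square planar complex each vertex has one trans partner and two cis neighbours.
Systematic placement gives 3 geometric isomers: (CN/NH3 trans, NCS/NO2 trans); (CN/NO2 trans, NCS/NH3 trans); (CN/NCS trans, NH3/NO2 trans).
Each arrangement has an internal mirror plane or centre of symmetry, so none is chiral.

no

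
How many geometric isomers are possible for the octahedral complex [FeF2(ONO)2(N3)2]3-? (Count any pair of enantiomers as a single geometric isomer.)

5

There are 5 geometric isomers: F trans, ONO trans, N3 trans; F trans, ONO cis, N3 cis; F cis, ONO trans, N3 cis; F cis, ONO cis, N3 cis (chiral); F cis, ONO cis, N3 trans.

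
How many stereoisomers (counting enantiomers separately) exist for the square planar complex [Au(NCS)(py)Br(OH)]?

A square has two trans pairs of vertices; adjacent vertices are cis.
Systematic placement gives 3 geometric isomers: (Br/OH trans, NCS/py trans); (Br/py trans, NCS/OH trans); (Br/NCS trans, OH/py trans).
Each arrangement has an internal mirror plane or centre of symmetry, so none is chiral.

3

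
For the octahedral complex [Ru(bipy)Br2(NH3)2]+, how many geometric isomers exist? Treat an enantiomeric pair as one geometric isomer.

3

Each bipy is bidentate and must span two cis positions.
Working through the distinct placements yields 3 geometric isomers: Br trans, NH3 cis; Br cis, NH3 cis (chiral); Br cis, NH3 trans.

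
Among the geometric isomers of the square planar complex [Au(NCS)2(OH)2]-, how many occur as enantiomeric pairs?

A square has two trans pairs of vertices; adjacent vertices are cis.
Systematic placement gives 2 geometric isomers: NCS cis; NCS trans.
Each arrangement has an internal mirror plane or centre of symmetry, so none is chiral.

0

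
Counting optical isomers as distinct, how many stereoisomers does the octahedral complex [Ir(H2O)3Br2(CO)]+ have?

3

There are 3 geometric isomers: H2O mer, Br trans; H2O mer, Br cis; H2O fac, Br cis.
Each arrangement has an internal mirror plane or centre of symmetry, so none is chiral.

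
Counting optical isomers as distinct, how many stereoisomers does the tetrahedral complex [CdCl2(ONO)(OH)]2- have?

1

All four vertices of a tetrahedron are equivalent and mutually adjacent, so cis/trans isomerism cannot arise.
Only one geometric arrangement is possible.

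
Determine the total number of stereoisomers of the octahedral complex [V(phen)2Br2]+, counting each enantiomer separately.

3

The six octahedral sites form three mutually perpendicular trans pairs.
Each phen is bidentate and must span two cis positions.
The distinct arrangements are (2 in all): Br trans; Br cis (chiral).
One of these lacks any improper symmetry element and so occurs as an enantiomeric pair, giving 2 + 1 = 3 stereoisomers in total.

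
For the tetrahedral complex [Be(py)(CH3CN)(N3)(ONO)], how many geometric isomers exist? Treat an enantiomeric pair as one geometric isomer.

1

All four vertices of a tetrahedron are equivalent and mutually adjacent, so cis/trans isomerism cannot arise.
Only one geometric arrangement is possible; it has no improper symmetry element, so it exists as a pair of enantiomers (2 stereoisomers).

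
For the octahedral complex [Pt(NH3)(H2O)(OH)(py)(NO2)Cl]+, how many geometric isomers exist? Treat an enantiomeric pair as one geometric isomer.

Systematic enumeration (placing each ligand type in turn and discarding arrangements equivalent by rotation or reflection) gives 15 geometric isomers.

15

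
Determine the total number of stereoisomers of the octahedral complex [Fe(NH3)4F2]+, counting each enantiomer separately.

2

There are 2 geometric isomers: F trans; F cis.
Each arrangement has an internal mirror plane or centre of symmetry, so none is chiral.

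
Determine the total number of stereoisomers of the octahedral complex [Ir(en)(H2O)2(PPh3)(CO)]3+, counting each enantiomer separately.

In an octahedral complex each vertex has one trans partner and four cis neighbours.
Each en is bidentate and must span two cis positions.
Systematic placement gives 4 geometric isomers: H2O cis (3 arrangements, 2 chiral); H2O trans.
Of these, 2 lack any improper symmetry element and so occur as enantiomeric pairs, giving 4 + 2 = 6 stereoisomers in total.

6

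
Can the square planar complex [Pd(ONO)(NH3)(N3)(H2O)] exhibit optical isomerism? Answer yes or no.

no

A square has two trans pairs of vertices; adjacent vertices are cis.
The distinct arrangements are (3 in all): (H2O/NH3 trans, N3/ONO trans); (H2O/ONO trans, N3/NH3 trans); (H2O/N3 trans, NH3/ONO trans).
Each arrangement has an internal mirror plane or centre of symmetry, so none is chiral.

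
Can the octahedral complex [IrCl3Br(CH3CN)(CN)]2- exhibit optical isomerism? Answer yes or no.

yes

In an octahedral complex each vertex has one trans partner and four cis neighbours.
There are 4 geometric isomers: Cl mer (3 arrangements); Cl fac (chiral).
One of these lacks any improper symmetry element and so occurs as an enantiomeric pair, giving 4 + 1 = 5 stereoisomers in total.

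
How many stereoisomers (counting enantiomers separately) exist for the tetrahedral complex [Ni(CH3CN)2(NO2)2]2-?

In a tetrahedral complex all four positions are equivalent and every pair of ligands is adjacent — there is no cis/trans distinction.
Only one geometric arrangement is possible.

1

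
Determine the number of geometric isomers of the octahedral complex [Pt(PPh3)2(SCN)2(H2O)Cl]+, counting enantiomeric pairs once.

Systematic placement gives 6 geometric isomers: PPh3 trans, SCN trans; PPh3 cis, SCN cis (3 arrangements, 2 chiral); PPh3 cis, SCN trans; PPh3 trans, SCN cis.

6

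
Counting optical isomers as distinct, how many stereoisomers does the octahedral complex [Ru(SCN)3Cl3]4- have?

An octahedron has six vertices in three trans pairs; every non-trans pair is cis.
Systematic placement gives 2 geometric isomers: SCN mer; SCN fac.
Each arrangement has an internal mirror plane or centre of symmetry, so none is chiral.

2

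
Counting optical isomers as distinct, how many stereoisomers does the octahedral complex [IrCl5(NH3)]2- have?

An octahedron has six vertices in three trans pairs; every non-trans pair is cis.
Only one geometric arrangement is possible.

1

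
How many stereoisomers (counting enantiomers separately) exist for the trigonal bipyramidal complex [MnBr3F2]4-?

Working through the distinct placements yields 3 geometric isomers: F both equatorial; F one axial, one equatorial; F both axial.
Each arrangement has an internal mirror plane or centre of symmetry, so none is chiral.

3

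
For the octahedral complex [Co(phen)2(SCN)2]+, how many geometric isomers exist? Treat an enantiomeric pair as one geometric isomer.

In an octahedral complex each vertex has one trans partner and four cis neighbours.
Each phen is bidentate and must span two cis positions.
Working through the distinct placements yields 2 geometric isomers: SCN trans; SCN cis (chiral).

2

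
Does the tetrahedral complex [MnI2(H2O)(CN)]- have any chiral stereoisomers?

no

Only one geometric arrangement is possible.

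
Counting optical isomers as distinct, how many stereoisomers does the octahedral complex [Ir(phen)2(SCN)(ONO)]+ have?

3

Each phen is bidentate and must span two cis positions.
There are 2 geometric isomers: SCN and ONO mutually trans; SCN and ONO mutually cis (chiral).
One of these lacks any improper symmetry element and so occurs as an enantiomeric pair, giving 2 + 1 = 3 stereoisomers in total.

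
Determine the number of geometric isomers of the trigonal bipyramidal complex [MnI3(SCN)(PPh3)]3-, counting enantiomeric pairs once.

Systematic placement gives 4 geometric isomers: SCN equatorial, PPh3 equatorial; SCN equatorial, PPh3 axial; SCN axial, PPh3 equatorial; SCN axial, PPh3 axial.

4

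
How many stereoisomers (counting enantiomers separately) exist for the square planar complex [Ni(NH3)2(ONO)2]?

2

Systematic placement gives 2 geometric isomers: NH3 cis; NH3 trans.
Each arrangement has an internal mirror plane or centre of symmetry, so none is chiral.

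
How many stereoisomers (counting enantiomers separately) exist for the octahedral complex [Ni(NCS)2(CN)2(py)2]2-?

6

An octahedron has six vertices in three trans pairs; every non-trans pair is cis.
Working through the distinct placements yields 5 geometric isomers: NCS trans, CN trans, py trans; NCS cis, CN trans, py cis; NCS cis, CN cis, py trans; NCS cis, CN cis, py cis (chiral); NCS trans, CN cis, py cis.
One of these lacks any improper symmetry element and so occurs as an enantiomeric pair, giving 5 + 1 = 6 stereoisomers in total.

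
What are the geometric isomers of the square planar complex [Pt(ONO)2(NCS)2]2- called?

In a square planar complex each vertex has one trans partner and two cis neighbours.
Systematic placement gives 2 geometric isomers: ONO cis; ONO trans.

cis and trans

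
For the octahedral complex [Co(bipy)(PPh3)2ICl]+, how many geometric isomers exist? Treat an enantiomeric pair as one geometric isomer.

Each bipy is bidentate and must span two cis positions.
The distinct arrangements are (4 in all): PPh3 cis (3 arrangements, 2 chiral); PPh3 trans.

4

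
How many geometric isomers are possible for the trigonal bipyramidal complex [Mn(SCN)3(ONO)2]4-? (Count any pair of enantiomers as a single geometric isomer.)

3

Systematic placement gives 3 geometric isomers: ONO both axial; ONO one axial, one equatorial; ONO both equatorial.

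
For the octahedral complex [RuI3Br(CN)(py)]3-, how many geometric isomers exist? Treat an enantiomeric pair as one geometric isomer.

In an octahedral complex each vertex has one trans partner and four cis neighbours.
Systematic placement gives 4 geometric isomers: I mer (3 arrangements); I fac (chiral).

4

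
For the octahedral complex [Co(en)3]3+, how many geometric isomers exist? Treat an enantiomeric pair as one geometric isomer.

1

In an octahedral complex each vertex has one trans partner and four cis neighbours.
Each en is bidentate and must span two cis positions.
Only one geometric arrangement is possible; it has no improper symmetry element, so it exists as a pair of enantiomers (2 stereoisomers).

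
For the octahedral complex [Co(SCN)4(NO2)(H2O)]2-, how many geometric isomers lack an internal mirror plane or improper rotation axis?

An octahedron has six vertices in three trans pairs; every non-trans pair is cis.
There are 2 geometric isomers: NO2 and H2O mutually trans; NO2 and H2O mutually cis.
Each arrangement has an internal mirror plane or centre of symmetry, so none is chiral.

0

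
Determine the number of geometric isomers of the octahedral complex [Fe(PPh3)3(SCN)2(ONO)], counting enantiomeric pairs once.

The six octahedral sites form three mutually perpendicular trans pairs.
The distinct arrangements are (3 in all): PPh3 mer, SCN trans; PPh3 fac, SCN cis; PPh3 mer, SCN cis.

3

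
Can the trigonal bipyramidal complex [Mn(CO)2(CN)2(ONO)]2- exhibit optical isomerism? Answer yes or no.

yes

A trigonal bipyramid has two axial and three equatorial sites, which are chemically inequivalent.
Systematic enumeration (placing each ligand type in turn and discarding arrangements equivalent by rotation or reflection) gives 5 geometric isomers.
One of these lacks any improper symmetry element and so occurs as an enantiomeric pair, giving 5 + 1 = 6 stereoisomers in total.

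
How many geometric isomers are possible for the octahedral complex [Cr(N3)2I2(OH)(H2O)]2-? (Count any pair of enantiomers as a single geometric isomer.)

The distinct arrangements are (6 in all): N3 cis, I cis (3 arrangements, 2 chiral); N3 trans, I cis; N3 cis, I trans; N3 trans, I trans.

6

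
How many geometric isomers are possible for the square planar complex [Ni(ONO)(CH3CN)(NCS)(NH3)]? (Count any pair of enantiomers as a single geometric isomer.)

3

The distinct arrangements are (3 in all): (CH3CN/NH3 trans, NCS/ONO trans); (CH3CN/ONO trans, NCS/NH3 trans); (CH3CN/NCS trans, NH3/ONO trans).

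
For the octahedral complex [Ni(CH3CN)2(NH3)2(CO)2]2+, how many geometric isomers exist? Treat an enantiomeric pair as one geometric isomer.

5

In an octahedral complex each vertex has one trans partner and four cis neighbours.
The distinct arrangements are (5 in all): CH3CN trans, NH3 trans, CO trans; CH3CN trans, NH3 cis, CO cis; CH3CN cis, NH3 trans, CO cis; CH3CN cis, NH3 cis, CO cis (chiral); CH3CN cis, NH3 cis, CO trans.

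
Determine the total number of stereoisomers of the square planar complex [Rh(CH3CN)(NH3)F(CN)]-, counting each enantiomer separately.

3

In a square planar complex each vertex has one trans partner and two cis neighbours.
Working through the distinct placements yields 3 geometric isomers: (CH3CN/F trans, CN/NH3 trans); (CH3CN/NH3 trans, CN/F trans); (CH3CN/CN trans, F/NH3 trans).
Each arrangement has an internal mirror plane or centre of symmetry, so none is chiral.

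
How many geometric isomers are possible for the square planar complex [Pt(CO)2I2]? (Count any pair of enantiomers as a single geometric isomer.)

2

A square has two trans pairs of vertices; adjacent vertices are cis.
There are 2 geometric isomers: CO cis; CO trans.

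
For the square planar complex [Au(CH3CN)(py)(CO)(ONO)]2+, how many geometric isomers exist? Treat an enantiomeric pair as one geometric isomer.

The distinct arrangements are (3 in all): (CH3CN/ONO trans, CO/py trans); (CH3CN/py trans, CO/ONO trans); (CH3CN/CO trans, ONO/py trans).

3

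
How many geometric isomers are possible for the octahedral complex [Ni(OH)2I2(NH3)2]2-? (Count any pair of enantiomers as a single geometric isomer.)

5

An octahedron has six vertices in three trans pairs; every non-trans pair is cis.
The distinct arrangements are (5 in all): OH trans, I trans, NH3 trans; OH cis, I trans, NH3 cis; OH trans, I cis, NH3 cis; OH cis, I cis, NH3 cis (chiral); OH cis, I cis, NH3 trans.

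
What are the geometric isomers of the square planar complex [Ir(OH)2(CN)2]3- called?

cis and trans

The distinct arrangements are (2 in all): OH cis; OH trans.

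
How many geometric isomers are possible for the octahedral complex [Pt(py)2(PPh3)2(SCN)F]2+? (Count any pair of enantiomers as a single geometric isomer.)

6

An octahedron has six vertices in three trans pairs; every non-trans pair is cis.
Working through the distinct placements yields 6 geometric isomers: py trans, PPh3 cis; py cis, PPh3 cis (3 arrangements, 2 chiral); py trans, PPh3 trans; py cis, PPh3 trans.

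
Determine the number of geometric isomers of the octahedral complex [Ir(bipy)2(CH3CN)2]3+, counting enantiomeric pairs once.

2

The six octahedral sites form three mutually perpendicular trans pairs.
Each bipy is bidentate and must span two cis positions.
There are 2 geometric isomers: CH3CN trans; CH3CN cis (chiral).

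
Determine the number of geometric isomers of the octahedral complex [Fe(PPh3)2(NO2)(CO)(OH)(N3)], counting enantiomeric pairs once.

The six octahedral sites form three mutually perpendicular trans pairs.
Systematic enumeration (placing each ligand type in turn and discarding arrangements equivalent by rotation or reflection) gives 9 geometric isomers.

9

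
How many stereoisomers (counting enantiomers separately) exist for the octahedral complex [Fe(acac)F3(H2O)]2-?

2

The six octahedral sites form three mutually perpendicular trans pairs.
Each acac is bidentate and must span two cis positions.
The distinct arrangements are (2 in all): F mer; F fac.
Each arrangement has an internal mirror plane or centre of symmetry, so none is chiral.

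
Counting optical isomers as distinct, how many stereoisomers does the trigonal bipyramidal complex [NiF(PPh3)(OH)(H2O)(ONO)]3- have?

A trigonal bipyramid has two axial and three equatorial sites, which are chemically inequivalent.
Placing the ligands in turn and identifying arrangements related by rotation or reflection leaves 10 distinct geometric isomers.
Of these, 10 lack any improper symmetry element and so occur as enantiomeric pairs, giving 10 + 10 = 20 stereoisomers in total.

20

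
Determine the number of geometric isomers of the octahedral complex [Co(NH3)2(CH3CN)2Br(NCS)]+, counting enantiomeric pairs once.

There are 6 geometric isomers: NH3 trans, CH3CN cis; NH3 cis, CH3CN cis (3 arrangements, 2 chiral); NH3 trans, CH3CN trans; NH3 cis, CH3CN trans.

6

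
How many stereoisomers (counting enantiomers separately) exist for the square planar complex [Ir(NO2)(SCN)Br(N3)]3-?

3

The distinct arrangements are (3 in all): (Br/NO2 trans, N3/SCN trans); (Br/SCN trans, N3/NO2 trans); (Br/N3 trans, NO2/SCN trans).
Each arrangement has an internal mirror plane or centre of symmetry, so none is chiral.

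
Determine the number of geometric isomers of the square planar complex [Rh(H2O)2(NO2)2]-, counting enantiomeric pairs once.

2

A square has two trans pairs of vertices; adjacent vertices are cis.
Working through the distinct placements yields 2 geometric isomers: H2O cis; H2O trans.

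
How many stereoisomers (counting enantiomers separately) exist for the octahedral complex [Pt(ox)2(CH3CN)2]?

An octahedron has six vertices in three trans pairs; every non-trans pair is cis.
Each ox is bidentate and must span two cis positions.
The distinct arrangements are (2 in all): CH3CN trans; CH3CN cis (chiral).
One of these lacks any improper symmetry element and so occurs as an enantiomeric pair, giving 2 + 1 = 3 stereoisomers in total.

3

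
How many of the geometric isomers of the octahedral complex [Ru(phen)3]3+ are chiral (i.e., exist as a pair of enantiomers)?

1

Each phen is bidentate and must span two cis positions.
Only one geometric arrangement is possible; it has no improper symmetry element, so it exists as a pair of enantiomers (2 stereoisomers).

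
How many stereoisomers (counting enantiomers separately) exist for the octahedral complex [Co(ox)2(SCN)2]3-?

Each ox is bidentate and must span two cis positions.
There are 2 geometric isomers: SCN trans; SCN cis (chiral).
One of these lacks any improper symmetry element and so occurs as an enantiomeric pair, giving 2 + 1 = 3 stereoisomers in total.

3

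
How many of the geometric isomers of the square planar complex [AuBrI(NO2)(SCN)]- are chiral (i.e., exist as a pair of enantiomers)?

In a square planar complex each vertex has one trans partner and two cis neighbours.
Working through the distinct placements yields 3 geometric isomers: (Br/NO2 trans, I/SCN trans); (Br/SCN trans, I/NO2 trans); (Br/I trans, NO2/SCN trans).
Each arrangement has an internal mirror plane or centre of symmetry, so none is chiral.

0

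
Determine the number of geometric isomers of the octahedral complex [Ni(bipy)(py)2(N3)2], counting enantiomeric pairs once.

An octahedron has six vertices in three trans pairs; every non-trans pair is cis.
Each bipy is bidentate and must span two cis positions.
Working through the distinct placements yields 3 geometric isomers: py cis, N3 trans; py trans, N3 cis; py cis, N3 cis (chiral).

3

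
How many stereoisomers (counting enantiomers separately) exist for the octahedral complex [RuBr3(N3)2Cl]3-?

An octahedron has six vertices in three trans pairs; every non-trans pair is cis.
The distinct arrangements are (3 in all): Br mer, N3 trans; Br mer, N3 cis; Br fac, N3 cis.
Each arrangement has an internal mirror plane or centre of symmetry, so none is chiral.

3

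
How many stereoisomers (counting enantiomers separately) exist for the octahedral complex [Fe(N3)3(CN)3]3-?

2

An octahedron has six vertices in three trans pairs; every non-trans pair is cis.
Systematic placement gives 2 geometric isomers: N3 mer; N3 fac.
Each arrangement has an internal mirror plane or centre of symmetry, so none is chiral.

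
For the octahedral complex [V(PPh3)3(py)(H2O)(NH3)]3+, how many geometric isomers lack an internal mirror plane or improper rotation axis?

1

An octahedron has six vertices in three trans pairs; every non-trans pair is cis.
There are 4 geometric isomers: PPh3 mer (3 arrangements); PPh3 fac (chiral).
One of these lacks any improper symmetry element and so occurs as an enantiomeric pair, giving 4 + 1 = 5 stereoisomers in total.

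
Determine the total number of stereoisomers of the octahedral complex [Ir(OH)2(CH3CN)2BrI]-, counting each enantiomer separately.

8

In an octahedral complex each vertex has one trans partner and four cis neighbours.
The distinct arrangements are (6 in all): OH trans, CH3CN cis; OH cis, CH3CN cis (3 arrangements, 2 chiral); OH trans, CH3CN trans; OH cis, CH3CN trans.
Of these, 2 lack any improper symmetry element and so occur as enantiomeric pairs, giving 6 + 2 = 8 stereoisomers in total.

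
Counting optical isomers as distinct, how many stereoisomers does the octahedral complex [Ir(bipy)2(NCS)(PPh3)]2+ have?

3

The six octahedral sites form three mutually perpendicular trans pairs.
Each bipy is bidentate and must span two cis positions.
Systematic placement gives 2 geometric isomers: NCS and PPh3 mutually trans; NCS and PPh3 mutually cis (chiral).
One of these lacks any improper symmetry element and so occurs as an enantiomeric pair, giving 2 + 1 = 3 stereoisomers in total.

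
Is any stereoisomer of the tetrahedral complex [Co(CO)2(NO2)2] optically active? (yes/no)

no

All four vertices of a tetrahedron are equivalent and mutually adjacent, so cis/trans isomerism cannot arise.
Only one geometric arrangement is possible.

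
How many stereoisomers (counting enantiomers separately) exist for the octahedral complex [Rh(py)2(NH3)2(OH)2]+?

6

There are 5 geometric isomers: py trans, NH3 trans, OH trans; py cis, NH3 trans, OH cis; py trans, NH3 cis, OH cis; py cis, NH3 cis, OH cis (chiral); py cis, NH3 cis, OH trans.
One of these lacks any improper symmetry element and so occurs as an enantiomeric pair, giving 5 + 1 = 6 stereoisomers in total.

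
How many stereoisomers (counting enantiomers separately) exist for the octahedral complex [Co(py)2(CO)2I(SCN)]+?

An octahedron has six vertices in three trans pairs; every non-trans pair is cis.
Systematic placement gives 6 geometric isomers: py trans, CO trans; py cis, CO trans; py trans, CO cis; py cis, CO cis (3 arrangements, 2 chiral).
Of these, 2 lack any improper symmetry element and so occur as enantiomeric pairs, giving 6 + 2 = 8 stereoisomers in total.

8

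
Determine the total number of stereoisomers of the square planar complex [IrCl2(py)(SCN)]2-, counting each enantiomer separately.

In a square planar complex each vertex has one trans partner and two cis neighbours.
The distinct arrangements are (2 in all): Cl cis; Cl trans.
Each arrangement has an internal mirror plane or centre of symmetry, so none is chiral.

2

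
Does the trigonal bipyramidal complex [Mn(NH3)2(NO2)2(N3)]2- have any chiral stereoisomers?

A trigonal bipyramid has two axial and three equatorial sites, which are chemically inequivalent.
Placing the ligands in turn and identifying arrangements related by rotation or reflection leaves 5 distinct geometric isomers.
One of these lacks any improper symmetry element and so occurs as an enantiomeric pair, giving 5 + 1 = 6 stereoisomers in total.

yes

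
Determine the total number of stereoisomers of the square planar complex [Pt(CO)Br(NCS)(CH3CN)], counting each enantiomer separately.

3

A square has two trans pairs of vertices; adjacent vertices are cis.
Systematic placement gives 3 geometric isomers: (Br/CO trans, CH3CN/NCS trans); (Br/NCS trans, CH3CN/CO trans); (Br/CH3CN trans, CO/NCS trans).
Each arrangement has an internal mirror plane or centre of symmetry, so none is chiral.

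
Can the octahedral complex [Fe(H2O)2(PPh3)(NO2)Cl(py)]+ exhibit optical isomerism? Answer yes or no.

Systematic enumeration (placing each ligand type in turn and discarding arrangements equivalent by rotation or reflection) gives 9 geometric isomers.
Of these, 6 lack any improper symmetry element and so occur as enantiomeric pairs, giving 9 + 6 = 15 stereoisomers in total.

yes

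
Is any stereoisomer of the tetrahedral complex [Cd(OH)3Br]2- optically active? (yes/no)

In a tetrahedral complex all four positions are equivalent and every pair of ligands is adjacent — there is no cis/trans distinction.
Only one geometric arrangement is possible.

no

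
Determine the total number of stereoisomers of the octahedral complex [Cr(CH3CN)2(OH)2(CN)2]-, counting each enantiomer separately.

Working through the distinct placements yields 5 geometric isomers: CH3CN trans, OH trans, CN trans; CH3CN trans, OH cis, CN cis; CH3CN cis, OH trans, CN cis; CH3CN cis, OH cis, CN cis (chiral); CH3CN cis, OH cis, CN trans.
One of these lacks any improper symmetry element and so occurs as an enantiomeric pair, giving 5 + 1 = 6 stereoisomers in total.

6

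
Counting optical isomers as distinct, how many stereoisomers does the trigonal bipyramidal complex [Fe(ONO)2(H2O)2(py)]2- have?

Placing the ligands in turn and identifying arrangements related by rotation or reflection leaves 5 distinct geometric isomers.
One of these lacks any improper symmetry element and so occurs as an enantiomeric pair, giving 5 + 1 = 6 stereoisomers in total.

6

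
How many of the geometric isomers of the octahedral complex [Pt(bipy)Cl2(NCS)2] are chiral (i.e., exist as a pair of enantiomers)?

1

An octahedron has six vertices in three trans pairs; every non-trans pair is cis.
Each bipy is bidentate and must span two cis positions.
There are 3 geometric isomers: Cl trans, NCS cis; Cl cis, NCS cis (chiral); Cl cis, NCS trans.
One of these lacks any improper symmetry element and so occurs as an enantiomeric pair, giving 3 + 1 = 4 stereoisomers in total.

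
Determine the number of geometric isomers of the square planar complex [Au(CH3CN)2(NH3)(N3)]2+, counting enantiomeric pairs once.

In a square planar complex each vertex has one trans partner and two cis neighbours.
There are 2 geometric isomers: CH3CN cis; CH3CN trans.

2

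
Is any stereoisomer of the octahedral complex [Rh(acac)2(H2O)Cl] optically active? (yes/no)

The six octahedral sites form three mutually perpendicular trans pairs.
Each acac is bidentate and must span two cis positions.
The distinct arrangements are (2 in all): H2O and Cl mutually trans; H2O and Cl mutually cis (chiral).
One of these lacks any improper symmetry element and so occurs as an enantiomeric pair, giving 2 + 1 = 3 stereoisomers in total.

yes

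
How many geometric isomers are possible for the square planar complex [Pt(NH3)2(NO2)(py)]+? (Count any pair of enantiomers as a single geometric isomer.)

2

A square has two trans pairs of vertices; adjacent vertices are cis.
The distinct arrangements are (2 in all): NH3 cis; NH3 trans.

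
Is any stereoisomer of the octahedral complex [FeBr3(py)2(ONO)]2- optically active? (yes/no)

no

An octahedron has six vertices in three trans pairs; every non-trans pair is cis.
The distinct arrangements are (3 in all): Br mer, py trans; Br mer, py cis; Br fac, py cis.
Each arrangement has an internal mirror plane or centre of symmetry, so none is chiral.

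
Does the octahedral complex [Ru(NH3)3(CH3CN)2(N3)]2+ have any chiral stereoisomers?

no

The distinct arrangements are (3 in all): NH3 mer, CH3CN trans; NH3 mer, CH3CN cis; NH3 fac, CH3CN cis.
Each arrangement has an internal mirror plane or centre of symmetry, so none is chiral.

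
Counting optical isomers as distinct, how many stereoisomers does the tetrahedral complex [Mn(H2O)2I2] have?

1

All four vertices of a tetrahedron are equivalent and mutually adjacent, so cis/trans isomerism cannot arise.
Only one geometric arrangement is possible.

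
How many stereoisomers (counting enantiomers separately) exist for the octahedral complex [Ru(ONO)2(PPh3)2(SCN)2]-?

6

An octahedron has six vertices in three trans pairs; every non-trans pair is cis.
There are 5 geometric isomers: ONO trans, PPh3 trans, SCN trans; ONO trans, PPh3 cis, SCN cis; ONO cis, PPh3 cis, SCN trans; ONO cis, PPh3 cis, SCN cis (chiral); ONO cis, PPh3 trans, SCN cis.
One of these lacks any improper symmetry element and so occurs as an enantiomeric pair, giving 5 + 1 = 6 stereoisomers in total.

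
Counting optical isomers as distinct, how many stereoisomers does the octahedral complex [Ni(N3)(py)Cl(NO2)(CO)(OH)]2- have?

In an octahedral complex each vertex has one trans partner and four cis neighbours.
Placing the ligands in turn and identifying arrangements related by rotation or reflection leaves 15 distinct geometric isomers.
Of these, 15 lack any improper symmetry element and so occur as enantiomeric pairs, giving 15 + 15 = 30 stereoisomers in total.

30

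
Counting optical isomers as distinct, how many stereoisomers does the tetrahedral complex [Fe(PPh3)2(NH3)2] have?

1

In a tetrahedral complex all four positions are equivalent and every pair of ligands is adjacent — there is no cis/trans distinction.
Only one geometric arrangement is possible.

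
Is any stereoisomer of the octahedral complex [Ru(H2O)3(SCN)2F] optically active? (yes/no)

no

There are 3 geometric isomers: H2O mer, SCN trans; H2O fac, SCN cis; H2O mer, SCN cis.
Each arrangement has an internal mirror plane or centre of symmetry, so none is chiral.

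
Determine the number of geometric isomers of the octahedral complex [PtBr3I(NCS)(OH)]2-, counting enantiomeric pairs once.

The six octahedral sites form three mutually perpendicular trans pairs.
Working through the distinct placements yields 4 geometric isomers: Br mer (3 arrangements); Br fac (chiral).

4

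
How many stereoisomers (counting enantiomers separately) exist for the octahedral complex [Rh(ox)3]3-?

2

In an octahedral complex each vertex has one trans partner and four cis neighbours.
Each ox is bidentate and must span two cis positions.
Only one geometric arrangement is possible; it has no improper symmetry element, so it exists as a pair of enantiomers (2 stereoisomers).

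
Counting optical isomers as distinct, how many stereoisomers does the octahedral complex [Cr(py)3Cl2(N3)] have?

3

An octahedron has six vertices in three trans pairs; every non-trans pair is cis.
There are 3 geometric isomers: py mer, Cl trans; py mer, Cl cis; py fac, Cl cis.
Each arrangement has an internal mirror plane or centre of symmetry, so none is chiral.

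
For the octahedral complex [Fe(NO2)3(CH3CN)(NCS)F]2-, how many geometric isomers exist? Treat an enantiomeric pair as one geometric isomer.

4

The six octahedral sites form three mutually perpendicular trans pairs.
There are 4 geometric isomers: NO2 mer (3 arrangements); NO2 fac (chiral).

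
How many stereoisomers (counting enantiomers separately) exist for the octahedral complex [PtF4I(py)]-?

An octahedron has six vertices in three trans pairs; every non-trans pair is cis.
The distinct arrangements are (2 in all): I and py mutually trans; I and py mutually cis.
Each arrangement has an internal mirror plane or centre of symmetry, so none is chiral.

2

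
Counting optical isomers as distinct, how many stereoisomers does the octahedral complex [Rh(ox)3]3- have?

2

The six octahedral sites form three mutually perpendicular trans pairs.
Each ox is bidentate and must span two cis positions.
Only one geometric arrangement is possible; it has no improper symmetry element, so it exists as a pair of enantiomers (2 stereoisomers).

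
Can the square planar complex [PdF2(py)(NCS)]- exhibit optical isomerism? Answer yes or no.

no

Systematic placement gives 2 geometric isomers: F cis; F trans.
Each arrangement has an internal mirror plane or centre of symmetry, so none is chiral.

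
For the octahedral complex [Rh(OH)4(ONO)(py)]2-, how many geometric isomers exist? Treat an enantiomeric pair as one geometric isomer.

2

Systematic placement gives 2 geometric isomers: ONO and py mutually trans; ONO and py mutually cis.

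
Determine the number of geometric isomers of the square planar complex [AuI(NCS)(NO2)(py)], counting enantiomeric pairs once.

A square has two trans pairs of vertices; adjacent vertices are cis.
Systematic placement gives 3 geometric isomers: (I/NO2 trans, NCS/py trans); (I/py trans, NCS/NO2 trans); (I/NCS trans, NO2/py trans).

3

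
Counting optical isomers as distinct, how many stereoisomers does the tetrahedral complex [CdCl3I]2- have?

Only one geometric arrangement is possible.

1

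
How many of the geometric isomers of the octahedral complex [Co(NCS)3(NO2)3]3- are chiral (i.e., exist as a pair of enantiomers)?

0

An octahedron has six vertices in three trans pairs; every non-trans pair is cis.
Working through the distinct placements yields 2 geometric isomers: NCS mer; NCS fac.
Each arrangement has an internal mirror plane or centre of symmetry, so none is chiral.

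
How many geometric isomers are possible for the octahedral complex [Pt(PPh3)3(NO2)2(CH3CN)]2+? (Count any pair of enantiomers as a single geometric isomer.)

There are 3 geometric isomers: PPh3 mer, NO2 cis; PPh3 mer, NO2 trans; PPh3 fac, NO2 cis.

3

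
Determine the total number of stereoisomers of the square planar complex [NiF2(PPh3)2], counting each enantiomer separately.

A square has two trans pairs of vertices; adjacent vertices are cis.
Working through the distinct placements yields 2 geometric isomers: F cis; F trans.
Each arrangement has an internal mirror plane or centre of symmetry, so none is chiral.

2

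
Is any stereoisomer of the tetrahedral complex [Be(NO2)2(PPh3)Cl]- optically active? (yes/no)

All four vertices of a tetrahedron are equivalent and mutually adjacent, so cis/trans isomerism cannot arise.
Only one geometric arrangement is possible.

no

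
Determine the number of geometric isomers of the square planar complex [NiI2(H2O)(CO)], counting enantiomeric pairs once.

2

In a square planar complex each vertex has one trans partner and two cis neighbours.
Working through the distinct placements yields 2 geometric isomers: I cis; I trans.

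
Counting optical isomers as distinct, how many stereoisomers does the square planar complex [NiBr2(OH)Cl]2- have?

2

A square has two trans pairs of vertices; adjacent vertices are cis.
Working through the distinct placements yields 2 geometric isomers: Br cis; Br trans.
Each arrangement has an internal mirror plane or centre of symmetry, so none is chiral.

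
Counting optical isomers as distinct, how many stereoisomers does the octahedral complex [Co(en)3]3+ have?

2

Each en is bidentate and must span two cis positions.
Only one geometric arrangement is possible; it has no improper symmetry element, so it exists as a pair of enantiomers (2 stereoisomers).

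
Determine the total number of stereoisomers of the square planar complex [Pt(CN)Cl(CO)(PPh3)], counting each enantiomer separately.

3

A square has two trans pairs of vertices; adjacent vertices are cis.
Systematic placement gives 3 geometric isomers: (CN/Cl trans, CO/PPh3 trans); (CN/PPh3 trans, CO/Cl trans); (CN/CO trans, Cl/PPh3 trans).
Each arrangement has an internal mirror plane or centre of symmetry, so none is chiral.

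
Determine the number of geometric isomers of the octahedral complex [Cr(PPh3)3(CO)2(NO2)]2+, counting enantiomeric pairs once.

3

An octahedron has six vertices in three trans pairs; every non-trans pair is cis.
The distinct arrangements are (3 in all): PPh3 mer, CO trans; PPh3 mer, CO cis; PPh3 fac, CO cis.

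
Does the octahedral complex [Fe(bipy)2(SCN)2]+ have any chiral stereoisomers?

The six octahedral sites form three mutually perpendicular trans pairs.
Each bipy is bidentate and must span two cis positions.
There are 2 geometric isomers: SCN trans; SCN cis (chiral).
One of these lacks any improper symmetry element and so occurs as an enantiomeric pair, giving 2 + 1 = 3 stereoisomers in total.

yes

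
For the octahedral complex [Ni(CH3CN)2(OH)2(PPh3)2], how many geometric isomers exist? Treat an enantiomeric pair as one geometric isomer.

In an octahedral complex each vertex has one trans partner and four cis neighbours.
The distinct arrangements are (5 in all): CH3CN trans, OH trans, PPh3 trans; CH3CN trans, OH cis, PPh3 cis; CH3CN cis, OH cis, PPh3 trans; CH3CN cis, OH cis, PPh3 cis (chiral); CH3CN cis, OH trans, PPh3 cis.

5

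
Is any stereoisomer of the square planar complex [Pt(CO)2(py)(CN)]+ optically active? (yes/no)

In a square planar complex each vertex has one trans partner and two cis neighbours.
Working through the distinct placements yields 2 geometric isomers: CO cis; CO trans.
Each arrangement has an internal mirror plane or centre of symmetry, so none is chiral.

no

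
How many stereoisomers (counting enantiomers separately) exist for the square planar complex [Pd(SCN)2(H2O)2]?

2

There are 2 geometric isomers: SCN cis; SCN trans.
Each arrangement has an internal mirror plane or centre of symmetry, so none is chiral.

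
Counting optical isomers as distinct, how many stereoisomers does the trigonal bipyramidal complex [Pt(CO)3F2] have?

In a trigonal bipyramid the two axial positions differ from the three equatorial ones.
Working through the distinct placements yields 3 geometric isomers: F both equatorial; F one axial, one equatorial; F both axial.
Each arrangement has an internal mirror plane or centre of symmetry, so none is chiral.

3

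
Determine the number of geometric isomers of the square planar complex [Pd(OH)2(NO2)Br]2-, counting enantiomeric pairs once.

Systematic placement gives 2 geometric isomers: OH cis; OH trans.

2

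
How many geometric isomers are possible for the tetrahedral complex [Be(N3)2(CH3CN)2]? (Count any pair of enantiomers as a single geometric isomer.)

In a tetrahedral complex all four positions are equivalent and every pair of ligands is adjacent — there is no cis/trans distinction.
Only one geometric arrangement is possible.

1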